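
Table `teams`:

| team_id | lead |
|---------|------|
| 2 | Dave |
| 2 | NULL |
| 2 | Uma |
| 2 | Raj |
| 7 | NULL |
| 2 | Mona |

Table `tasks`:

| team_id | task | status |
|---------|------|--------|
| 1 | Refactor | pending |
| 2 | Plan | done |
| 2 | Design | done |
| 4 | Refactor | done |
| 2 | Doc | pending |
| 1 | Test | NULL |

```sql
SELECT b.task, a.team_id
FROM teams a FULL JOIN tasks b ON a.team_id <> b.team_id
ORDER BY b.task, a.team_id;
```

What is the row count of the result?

21

FULL OUTER JOIN keeps every row from both sides; unmatched rows get NULL for the other side's columns.
Matching on a.team_id <> b.team_id.
- a[0] team_id=2 → 3 match(es) in b → 3 row(s).
- a[1] team_id=2 → 3 match(es) in b → 3 row(s).
- a[2] team_id=2 → 3 match(es) in b → 3 row(s).
- a[3] team_id=2 → 3 match(es) in b → 3 row(s).
- a[4] team_id=7 → 6 match(es) in b → 6 row(s).
- a[5] team_id=2 → 3 match(es) in b → 3 row(s).
Total: 21 rows.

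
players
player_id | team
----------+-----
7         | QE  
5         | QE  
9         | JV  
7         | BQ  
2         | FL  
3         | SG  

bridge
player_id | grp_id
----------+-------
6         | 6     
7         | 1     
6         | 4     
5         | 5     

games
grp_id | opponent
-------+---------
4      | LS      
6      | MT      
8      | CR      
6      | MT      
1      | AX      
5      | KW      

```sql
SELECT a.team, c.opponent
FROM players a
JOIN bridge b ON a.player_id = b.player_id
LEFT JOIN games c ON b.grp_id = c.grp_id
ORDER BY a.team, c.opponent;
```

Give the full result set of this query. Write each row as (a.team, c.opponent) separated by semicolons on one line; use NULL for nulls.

Step 1 — a INNER JOIN b on player_id → 3 row(s).
Then LEFT JOIN `games c` on grp_id: each of those 3 rows is kept; rows whose b.grp_id has no match in c get NULL for c's columns.

(BQ, AX); (QE, AX); (QE, KW)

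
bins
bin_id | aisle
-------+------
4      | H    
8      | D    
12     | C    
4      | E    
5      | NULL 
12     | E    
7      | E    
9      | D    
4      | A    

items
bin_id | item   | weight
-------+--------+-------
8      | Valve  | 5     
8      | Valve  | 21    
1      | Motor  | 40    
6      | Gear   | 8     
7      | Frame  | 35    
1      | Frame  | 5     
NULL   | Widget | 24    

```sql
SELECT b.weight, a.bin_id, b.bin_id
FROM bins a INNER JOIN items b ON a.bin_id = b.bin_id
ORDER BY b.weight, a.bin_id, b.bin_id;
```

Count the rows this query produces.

INNER JOIN keeps only pairs where the ON condition holds.
Matching on a.bin_id = b.bin_id. A NULL in a compared column never satisfies the condition.
- a (bin_id=4) has no partner → excluded.
- a (bin_id=8) pairs with 2 row(s) of b.
- a (bin_id=12) has no partner → excluded.
- a (bin_id=4) has no partner → excluded.
- a (bin_id=5) has no partner → excluded.
- a (bin_id=12) has no partner → excluded.
- a (bin_id=7) pairs with 1 row(s) of b.
- a (bin_id=9) has no partner → excluded.
- a (bin_id=4) has no partner → excluded.
Total: 3 rows.

3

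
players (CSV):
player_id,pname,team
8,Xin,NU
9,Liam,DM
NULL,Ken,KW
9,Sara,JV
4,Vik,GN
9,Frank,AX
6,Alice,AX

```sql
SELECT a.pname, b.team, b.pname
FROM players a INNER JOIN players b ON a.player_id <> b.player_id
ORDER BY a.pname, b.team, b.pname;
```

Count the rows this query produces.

INNER JOIN keeps only pairs where the ON condition holds.
Matching on a.player_id <> b.player_id. A NULL in a compared column never satisfies the condition.
- a (player_id=8) pairs with 5 row(s) of b.
- a (player_id=9) pairs with 3 row(s) of b.
- a (player_id=NULL) has no partner → excluded.
- a (player_id=9) pairs with 3 row(s) of b.
- a (player_id=4) pairs with 5 row(s) of b.
- a (player_id=9) pairs with 3 row(s) of b.
- a (player_id=6) pairs with 5 row(s) of b.
Total: 24 rows.

24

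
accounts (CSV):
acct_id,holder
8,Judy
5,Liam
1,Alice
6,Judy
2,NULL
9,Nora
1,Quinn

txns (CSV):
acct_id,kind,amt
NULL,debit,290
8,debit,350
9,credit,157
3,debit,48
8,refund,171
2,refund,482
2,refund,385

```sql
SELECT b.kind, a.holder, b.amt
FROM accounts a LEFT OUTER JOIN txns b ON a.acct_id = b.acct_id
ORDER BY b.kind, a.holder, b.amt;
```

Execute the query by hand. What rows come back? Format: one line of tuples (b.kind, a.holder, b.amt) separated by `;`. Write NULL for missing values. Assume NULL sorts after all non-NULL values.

LEFT JOIN keeps every row from `accounts`; unmatched rows get NULL for `txns`'s columns.
Matching on a.acct_id = b.acct_id. A NULL in a compared column never satisfies the condition.
- a[0] acct_id=8 → 2 match(es) in b → 2 row(s).
- a[1] acct_id=5 → no match; kept with NULLs on the b side.
- a[2] acct_id=1 → no match; kept with NULLs on the b side.
- a[3] acct_id=6 → no match; kept with NULLs on the b side.
- a[4] acct_id=2 → 2 match(es) in b → 2 row(s).
- a[5] acct_id=9 → 1 match(es) in b → 1 row(s).
- a[6] acct_id=1 → no match; kept with NULLs on the b side.
After projecting and ordering:
b.kind | a.holder | b.amt
credit | Nora | 157
debit | Judy | 350
refund | Judy | 171
refund | NULL | 385
refund | NULL | 482
NULL | Alice | NULL
NULL | Judy | NULL
NULL | Liam | NULL
NULL | Quinn | NULL

(credit, Nora, 157); (debit, Judy, 350); (refund, Judy, 171); (refund, NULL, 385); (refund, NULL, 482); (NULL, Alice, NULL); (NULL, Judy, NULL); (NULL, Liam, NULL); (NULL, Quinn, NULL)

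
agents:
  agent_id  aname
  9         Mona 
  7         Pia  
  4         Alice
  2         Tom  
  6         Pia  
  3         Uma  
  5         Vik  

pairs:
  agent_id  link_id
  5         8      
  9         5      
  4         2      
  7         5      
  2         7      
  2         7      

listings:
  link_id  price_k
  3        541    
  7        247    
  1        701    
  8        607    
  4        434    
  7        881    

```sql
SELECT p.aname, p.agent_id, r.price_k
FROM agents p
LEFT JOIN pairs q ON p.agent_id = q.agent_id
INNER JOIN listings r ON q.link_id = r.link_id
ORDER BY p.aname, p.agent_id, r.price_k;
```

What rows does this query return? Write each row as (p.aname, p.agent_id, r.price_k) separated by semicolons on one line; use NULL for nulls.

(Tom, 2, 247); (Tom, 2, 247); (Tom, 2, 881); (Tom, 2, 881); (Vik, 5, 607)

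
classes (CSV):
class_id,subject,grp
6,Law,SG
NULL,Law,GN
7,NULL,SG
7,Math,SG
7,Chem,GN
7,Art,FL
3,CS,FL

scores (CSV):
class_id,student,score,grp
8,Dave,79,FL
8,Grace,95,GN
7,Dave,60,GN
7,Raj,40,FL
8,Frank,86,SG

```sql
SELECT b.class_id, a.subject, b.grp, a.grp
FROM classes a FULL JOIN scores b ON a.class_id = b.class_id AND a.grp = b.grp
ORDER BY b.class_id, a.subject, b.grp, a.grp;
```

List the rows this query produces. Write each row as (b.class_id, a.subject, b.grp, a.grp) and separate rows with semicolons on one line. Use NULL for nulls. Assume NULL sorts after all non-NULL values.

FULL OUTER JOIN keeps every row from both sides; unmatched rows get NULL for the other side's columns.
Matching on a.class_id = b.class_id AND a.grp = b.grp. A NULL in a compared column never satisfies the condition.
- a[0] class_id=6, grp=SG → no match; kept with NULLs on the b side.
- a[1] class_id=NULL, grp=GN → no match; kept with NULLs on the b side.
- a[2] class_id=7, grp=SG → no match; kept with NULLs on the b side.
- a[3] class_id=7, grp=SG → no match; kept with NULLs on the b side.
- a[4] class_id=7, grp=GN → 1 match(es) in b → 1 row(s).
- a[5] class_id=7, grp=FL → 1 match(es) in b → 1 row(s).
- a[6] class_id=3, grp=FL → no match; kept with NULLs on the b side.
- plus 3 unmatched b row(s), each kept with NULL a columns.
After projecting and ordering:
b.class_id | a.subject | b.grp | a.grp
7 | Art | FL | FL
7 | Chem | GN | GN
8 | NULL | FL | NULL
8 | NULL | GN | NULL
8 | NULL | SG | NULL
NULL | CS | NULL | FL
NULL | Law | NULL | GN
NULL | Law | NULL | SG
NULL | Math | NULL | SG
NULL | NULL | NULL | SG

(7, Art, FL, FL); (7, Chem, GN, GN); (8, NULL, FL, NULL); (8, NULL, GN, NULL); (8, NULL, SG, NULL); (NULL, CS, NULL, FL); (NULL, Law, NULL, GN); (NULL, Law, NULL, SG); (NULL, Math, NULL, SG); (NULL, NULL, NULL, SG)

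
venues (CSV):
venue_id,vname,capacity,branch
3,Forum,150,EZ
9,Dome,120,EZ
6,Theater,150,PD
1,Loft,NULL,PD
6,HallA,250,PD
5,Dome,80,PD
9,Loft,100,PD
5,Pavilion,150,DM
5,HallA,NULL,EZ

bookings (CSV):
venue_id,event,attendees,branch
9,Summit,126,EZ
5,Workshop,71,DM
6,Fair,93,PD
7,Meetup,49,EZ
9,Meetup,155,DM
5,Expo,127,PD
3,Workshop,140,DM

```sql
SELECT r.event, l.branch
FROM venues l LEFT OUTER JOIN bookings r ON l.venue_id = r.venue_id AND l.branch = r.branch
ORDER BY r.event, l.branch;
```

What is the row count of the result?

9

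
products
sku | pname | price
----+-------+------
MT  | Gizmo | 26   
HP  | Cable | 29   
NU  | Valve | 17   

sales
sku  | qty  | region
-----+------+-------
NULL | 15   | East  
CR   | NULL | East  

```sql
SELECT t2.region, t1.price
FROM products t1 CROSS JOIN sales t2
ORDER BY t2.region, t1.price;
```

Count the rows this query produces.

CROSS JOIN pairs every row of `products` with every row of `sales`: 3 × 2 = 6 rows.

6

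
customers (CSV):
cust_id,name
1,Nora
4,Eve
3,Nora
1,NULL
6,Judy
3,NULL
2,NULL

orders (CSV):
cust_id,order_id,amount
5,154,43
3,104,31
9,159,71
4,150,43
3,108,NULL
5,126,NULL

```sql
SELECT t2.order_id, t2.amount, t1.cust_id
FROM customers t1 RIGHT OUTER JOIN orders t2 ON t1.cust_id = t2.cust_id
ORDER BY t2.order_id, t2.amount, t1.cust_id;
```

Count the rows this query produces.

8

RIGHT JOIN keeps every row from `orders`; unmatched rows get NULL for `customers`'s columns.
Matching on t1.cust_id = t2.cust_id.
- t1 row (cust_id=1): no match.
- t1 row (cust_id=4): matches 1 t2 row(s) → 1 output row(s).
- t1 row (cust_id=3): matches 2 t2 row(s) → 2 output row(s).
- t1 row (cust_id=1): no match.
- t1 row (cust_id=6): no match.
- t1 row (cust_id=3): matches 2 t2 row(s) → 2 output row(s).
- t1 row (cust_id=2): no match.
- 3 row(s) from t2 found no t1 partner → padded with NULL.
Total: 5 matched + 3 padded = 8 rows.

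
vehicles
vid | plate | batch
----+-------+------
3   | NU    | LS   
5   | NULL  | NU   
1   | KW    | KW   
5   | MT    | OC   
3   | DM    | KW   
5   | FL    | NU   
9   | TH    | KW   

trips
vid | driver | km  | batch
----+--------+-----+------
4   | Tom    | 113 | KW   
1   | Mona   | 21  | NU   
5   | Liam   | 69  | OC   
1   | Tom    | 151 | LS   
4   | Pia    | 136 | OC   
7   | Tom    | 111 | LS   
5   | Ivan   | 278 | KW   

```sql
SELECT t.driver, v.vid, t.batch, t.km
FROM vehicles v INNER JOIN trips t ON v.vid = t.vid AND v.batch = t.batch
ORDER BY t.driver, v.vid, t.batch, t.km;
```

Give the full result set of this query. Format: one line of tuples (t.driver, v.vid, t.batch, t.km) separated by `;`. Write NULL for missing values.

(Liam, 5, OC, 69)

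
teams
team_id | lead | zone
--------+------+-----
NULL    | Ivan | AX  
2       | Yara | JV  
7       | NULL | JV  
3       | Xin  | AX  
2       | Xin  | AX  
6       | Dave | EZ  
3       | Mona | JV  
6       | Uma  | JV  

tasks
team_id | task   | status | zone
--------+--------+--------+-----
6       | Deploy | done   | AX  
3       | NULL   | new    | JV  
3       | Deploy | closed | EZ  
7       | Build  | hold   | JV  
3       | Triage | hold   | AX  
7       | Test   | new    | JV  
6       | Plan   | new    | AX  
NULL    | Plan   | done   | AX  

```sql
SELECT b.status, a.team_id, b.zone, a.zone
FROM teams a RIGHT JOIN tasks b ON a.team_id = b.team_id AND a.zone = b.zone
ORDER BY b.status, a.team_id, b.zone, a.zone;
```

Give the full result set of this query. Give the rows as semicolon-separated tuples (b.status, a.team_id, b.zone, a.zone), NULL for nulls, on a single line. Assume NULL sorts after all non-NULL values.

(closed, NULL, EZ, NULL); (done, NULL, AX, NULL); (done, NULL, AX, NULL); (hold, 3, AX, AX); (hold, 7, JV, JV); (new, 3, JV, JV); (new, 7, JV, JV); (new, NULL, AX, NULL)

RIGHT JOIN keeps every row from `tasks`; unmatched rows get NULL for `teams`'s columns.
Matching on a.team_id = b.team_id AND a.zone = b.zone. A NULL in a compared column never satisfies the condition.
- team_id=NULL, zone=AX: no matching b row.
- team_id=2, zone=JV: no matching b row.
- team_id=7, zone=JV: 2 matching b row(s), so 2 row(s) emitted.
- team_id=3, zone=AX: 1 matching b row(s), so 1 row(s) emitted.
- team_id=2, zone=AX: no matching b row.
- team_id=6, zone=EZ: no matching b row.
- team_id=3, zone=JV: 1 matching b row(s), so 1 row(s) emitted.
- team_id=6, zone=JV: no matching b row.
- 4 row(s) from b found no a partner → padded with NULL.
After projecting and ordering:
b.status | a.team_id | b.zone | a.zone
closed | NULL | EZ | NULL
done | NULL | AX | NULL
done | NULL | AX | NULL
hold | 3 | AX | AX
hold | 7 | JV | JV
new | 3 | JV | JV
new | 7 | JV | JV
new | NULL | AX | NULL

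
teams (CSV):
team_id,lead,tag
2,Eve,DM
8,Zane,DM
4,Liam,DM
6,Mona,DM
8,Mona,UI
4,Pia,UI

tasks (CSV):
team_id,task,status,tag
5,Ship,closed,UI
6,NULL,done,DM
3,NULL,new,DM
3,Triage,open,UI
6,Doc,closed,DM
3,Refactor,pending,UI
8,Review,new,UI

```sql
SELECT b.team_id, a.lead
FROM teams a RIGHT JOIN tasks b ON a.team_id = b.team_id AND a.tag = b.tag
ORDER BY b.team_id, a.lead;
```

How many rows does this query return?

RIGHT JOIN keeps every row from `tasks`; unmatched rows get NULL for `teams`'s columns.
Matching on a.team_id = b.team_id AND a.tag = b.tag.
Matched pairs: 3; unmatched b rows kept: 4.
Total: 3 matched + 4 padded = 7 rows.

7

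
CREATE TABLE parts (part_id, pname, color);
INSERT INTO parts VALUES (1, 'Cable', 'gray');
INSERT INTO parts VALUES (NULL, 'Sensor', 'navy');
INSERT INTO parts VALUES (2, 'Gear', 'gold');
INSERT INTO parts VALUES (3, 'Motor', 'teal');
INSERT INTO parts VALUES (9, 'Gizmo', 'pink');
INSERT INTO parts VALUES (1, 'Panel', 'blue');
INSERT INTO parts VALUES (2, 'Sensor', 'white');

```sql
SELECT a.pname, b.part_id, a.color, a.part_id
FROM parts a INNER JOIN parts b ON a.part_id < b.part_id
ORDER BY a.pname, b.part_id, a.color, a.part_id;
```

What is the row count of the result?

INNER JOIN keeps only pairs where the ON condition holds.
Matching on a.part_id < b.part_id. A NULL in a compared column never satisfies the condition.
- a row (part_id=1): matches 4 b row(s) → 4 output row(s).
- a row (part_id=NULL): no match → dropped.
- a row (part_id=2): matches 2 b row(s) → 2 output row(s).
- a row (part_id=3): matches 1 b row(s) → 1 output row(s).
- a row (part_id=9): no match → dropped.
- a row (part_id=1): matches 4 b row(s) → 4 output row(s).
- a row (part_id=2): matches 2 b row(s) → 2 output row(s).
Total: 13 rows.

13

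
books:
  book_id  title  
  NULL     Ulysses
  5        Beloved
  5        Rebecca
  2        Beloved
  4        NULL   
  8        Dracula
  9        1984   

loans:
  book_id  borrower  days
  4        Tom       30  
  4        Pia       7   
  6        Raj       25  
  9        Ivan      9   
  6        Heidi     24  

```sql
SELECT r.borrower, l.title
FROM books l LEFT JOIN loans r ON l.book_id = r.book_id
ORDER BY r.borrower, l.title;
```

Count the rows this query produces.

8

LEFT JOIN keeps every row from `books`; unmatched rows get NULL for `loans`'s columns.
Matching on l.book_id = r.book_id. A NULL in a compared column never satisfies the condition.
Matched pairs: 3; unmatched l rows kept: 5.
Total: 3 matched + 5 padded = 8 rows.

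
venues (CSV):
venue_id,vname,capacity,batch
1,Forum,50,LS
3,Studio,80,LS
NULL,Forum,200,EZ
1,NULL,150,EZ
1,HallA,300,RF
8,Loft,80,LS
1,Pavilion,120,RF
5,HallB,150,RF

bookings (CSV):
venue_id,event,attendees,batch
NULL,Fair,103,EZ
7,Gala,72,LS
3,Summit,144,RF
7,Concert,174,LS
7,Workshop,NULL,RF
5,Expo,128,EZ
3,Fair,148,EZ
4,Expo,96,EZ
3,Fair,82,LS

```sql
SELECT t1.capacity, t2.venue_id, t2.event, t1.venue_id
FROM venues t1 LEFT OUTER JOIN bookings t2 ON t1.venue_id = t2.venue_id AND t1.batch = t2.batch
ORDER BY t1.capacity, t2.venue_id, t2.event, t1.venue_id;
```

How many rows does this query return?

LEFT JOIN keeps every row from `venues`; unmatched rows get NULL for `bookings`'s columns.
Matching on t1.venue_id = t2.venue_id AND t1.batch = t2.batch. A NULL in a compared column never satisfies the condition.
- t1 row (venue_id=1, batch=LS): no match → kept, t2 columns NULL.
- t1 row (venue_id=3, batch=LS): matches 1 t2 row(s) → 1 output row(s).
- t1 row (venue_id=NULL, batch=EZ): no match → kept, t2 columns NULL.
- t1 row (venue_id=1, batch=EZ): no match → kept, t2 columns NULL.
- t1 row (venue_id=1, batch=RF): no match → kept, t2 columns NULL.
- t1 row (venue_id=8, batch=LS): no match → kept, t2 columns NULL.
- t1 row (venue_id=1, batch=RF): no match → kept, t2 columns NULL.
- t1 row (venue_id=5, batch=RF): no match → kept, t2 columns NULL.
Total: 1 matched + 7 padded = 8 rows.

8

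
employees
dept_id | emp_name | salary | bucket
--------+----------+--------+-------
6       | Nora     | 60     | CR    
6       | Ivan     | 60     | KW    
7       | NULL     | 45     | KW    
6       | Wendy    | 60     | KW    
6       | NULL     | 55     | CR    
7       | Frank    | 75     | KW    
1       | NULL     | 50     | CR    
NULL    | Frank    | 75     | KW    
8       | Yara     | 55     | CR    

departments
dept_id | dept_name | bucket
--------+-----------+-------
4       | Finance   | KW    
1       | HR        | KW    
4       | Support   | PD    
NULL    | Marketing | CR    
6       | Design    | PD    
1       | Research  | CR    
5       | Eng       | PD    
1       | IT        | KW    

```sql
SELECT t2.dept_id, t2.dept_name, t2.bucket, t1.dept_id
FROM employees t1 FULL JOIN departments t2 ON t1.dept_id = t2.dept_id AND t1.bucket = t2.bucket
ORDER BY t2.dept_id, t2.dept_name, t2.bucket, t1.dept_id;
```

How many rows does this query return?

FULL OUTER JOIN keeps every row from both sides; unmatched rows get NULL for the other side's columns.
Matching on t1.dept_id = t2.dept_id AND t1.bucket = t2.bucket. A NULL in a compared column never satisfies the condition.
- t1 row (dept_id=6, bucket=CR): no match → kept, t2 columns NULL.
- t1 row (dept_id=6, bucket=KW): no match → kept, t2 columns NULL.
- t1 row (dept_id=7, bucket=KW): no match → kept, t2 columns NULL.
- t1 row (dept_id=6, bucket=KW): no match → kept, t2 columns NULL.
- t1 row (dept_id=6, bucket=CR): no match → kept, t2 columns NULL.
- t1 row (dept_id=7, bucket=KW): no match → kept, t2 columns NULL.
- t1 row (dept_id=1, bucket=CR): matches 1 t2 row(s) → 1 output row(s).
- t1 row (dept_id=NULL, bucket=KW): no match → kept, t2 columns NULL.
- t1 row (dept_id=8, bucket=CR): no match → kept, t2 columns NULL.
- plus 7 unmatched t2 row(s), each kept with NULL t1 columns.
Total: 1 matched + 15 padded = 16 rows.

16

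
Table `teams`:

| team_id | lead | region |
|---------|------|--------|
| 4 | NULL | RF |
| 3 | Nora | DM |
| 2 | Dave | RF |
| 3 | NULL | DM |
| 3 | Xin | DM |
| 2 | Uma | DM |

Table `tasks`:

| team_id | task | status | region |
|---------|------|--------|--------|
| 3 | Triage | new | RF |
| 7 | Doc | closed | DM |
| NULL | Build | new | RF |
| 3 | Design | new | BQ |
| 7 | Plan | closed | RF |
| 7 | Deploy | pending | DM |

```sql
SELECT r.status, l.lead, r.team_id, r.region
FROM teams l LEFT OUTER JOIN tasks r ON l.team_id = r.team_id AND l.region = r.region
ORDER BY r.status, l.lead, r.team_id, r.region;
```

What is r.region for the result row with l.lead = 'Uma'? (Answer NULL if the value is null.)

LEFT JOIN keeps every row from `teams`; unmatched rows get NULL for `tasks`'s columns.
Matching on l.team_id = r.team_id AND l.region = r.region. A NULL in a compared column never satisfies the condition.
- l (team_id=4, region=RF) has no partner → padded with NULL.
- l (team_id=3, region=DM) has no partner → padded with NULL.
- l (team_id=2, region=RF) has no partner → padded with NULL.
- l (team_id=3, region=DM) has no partner → padded with NULL.
- l (team_id=3, region=DM) has no partner → padded with NULL.
- l (team_id=2, region=DM) has no partner → padded with NULL.

NULL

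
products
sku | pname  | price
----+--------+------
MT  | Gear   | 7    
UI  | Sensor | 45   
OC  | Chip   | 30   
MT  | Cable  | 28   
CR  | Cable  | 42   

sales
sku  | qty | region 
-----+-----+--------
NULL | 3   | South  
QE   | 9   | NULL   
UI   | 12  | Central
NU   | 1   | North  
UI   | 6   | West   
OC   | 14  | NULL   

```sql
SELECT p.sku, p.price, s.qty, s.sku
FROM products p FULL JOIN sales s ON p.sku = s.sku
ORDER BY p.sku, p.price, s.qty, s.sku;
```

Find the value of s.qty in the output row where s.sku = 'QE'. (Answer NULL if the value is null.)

9

FULL OUTER JOIN keeps every row from both sides; unmatched rows get NULL for the other side's columns.
Matching on p.sku = s.sku. A NULL in a compared column never satisfies the condition.
- p row (sku=MT): no match → kept, s columns NULL.
- p row (sku=UI): matches 2 s row(s) → 2 output row(s).
- p row (sku=OC): matches 1 s row(s) → 1 output row(s).
- p row (sku=MT): no match → kept, s columns NULL.
- p row (sku=CR): no match → kept, s columns NULL.
- 3 row(s) from s found no p partner → padded with NULL.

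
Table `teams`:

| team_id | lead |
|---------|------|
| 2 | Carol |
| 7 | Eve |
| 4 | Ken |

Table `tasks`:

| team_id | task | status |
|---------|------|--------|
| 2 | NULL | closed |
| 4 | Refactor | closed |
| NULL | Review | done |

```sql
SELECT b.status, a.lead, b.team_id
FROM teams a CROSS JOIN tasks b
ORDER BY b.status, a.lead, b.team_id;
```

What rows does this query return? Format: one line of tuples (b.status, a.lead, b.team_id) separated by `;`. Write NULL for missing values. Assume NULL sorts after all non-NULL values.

CROSS JOIN pairs every row of `teams` with every row of `tasks`: 3 × 3 = 9 rows.
After projecting and ordering:
b.status | a.lead | b.team_id
closed | Carol | 2
closed | Carol | 4
closed | Eve | 2
closed | Eve | 4
closed | Ken | 2
closed | Ken | 4
done | Carol | NULL
done | Eve | NULL
done | Ken | NULL

(closed, Carol, 2); (closed, Carol, 4); (closed, Eve, 2); (closed, Eve, 4); (closed, Ken, 2); (closed, Ken, 4); (done, Carol, NULL); (done, Eve, NULL); (done, Ken, NULL)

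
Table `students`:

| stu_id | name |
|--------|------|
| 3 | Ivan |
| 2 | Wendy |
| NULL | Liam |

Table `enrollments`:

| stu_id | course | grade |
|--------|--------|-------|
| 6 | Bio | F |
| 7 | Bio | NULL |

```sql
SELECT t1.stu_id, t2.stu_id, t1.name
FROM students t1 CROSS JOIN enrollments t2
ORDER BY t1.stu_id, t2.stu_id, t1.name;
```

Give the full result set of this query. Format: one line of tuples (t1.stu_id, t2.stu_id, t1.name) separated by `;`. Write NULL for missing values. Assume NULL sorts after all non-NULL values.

(2, 6, Wendy); (2, 7, Wendy); (3, 6, Ivan); (3, 7, Ivan); (NULL, 6, Liam); (NULL, 7, Liam)

CROSS JOIN pairs every row of `students` with every row of `enrollments`: 3 × 2 = 6 rows.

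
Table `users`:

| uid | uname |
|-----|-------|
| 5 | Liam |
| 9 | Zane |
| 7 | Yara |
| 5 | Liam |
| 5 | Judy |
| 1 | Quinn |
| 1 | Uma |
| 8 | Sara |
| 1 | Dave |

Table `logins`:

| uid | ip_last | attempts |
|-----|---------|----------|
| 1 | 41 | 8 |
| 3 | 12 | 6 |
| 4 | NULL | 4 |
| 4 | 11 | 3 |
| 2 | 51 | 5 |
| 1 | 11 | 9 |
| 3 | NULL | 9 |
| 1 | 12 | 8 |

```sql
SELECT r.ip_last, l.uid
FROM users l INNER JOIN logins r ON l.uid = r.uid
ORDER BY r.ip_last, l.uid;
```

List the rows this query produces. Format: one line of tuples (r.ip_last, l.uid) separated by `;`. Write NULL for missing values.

(11, 1); (11, 1); (11, 1); (12, 1); (12, 1); (12, 1); (41, 1); (41, 1); (41, 1)

INNER JOIN keeps only pairs where the ON condition holds.
Matching on l.uid = r.uid.
- l (uid=5) has no partner → excluded.
- l (uid=9) has no partner → excluded.
- l (uid=7) has no partner → excluded.
- l (uid=5) has no partner → excluded.
- l (uid=5) has no partner → excluded.
- l (uid=1) pairs with 3 row(s) of r.
- l (uid=1) pairs with 3 row(s) of r.
- l (uid=8) has no partner → excluded.
- l (uid=1) pairs with 3 row(s) of r.
After projecting and ordering:
r.ip_last | l.uid
11 | 1
11 | 1
11 | 1
12 | 1
12 | 1
12 | 1
41 | 1
41 | 1
41 | 1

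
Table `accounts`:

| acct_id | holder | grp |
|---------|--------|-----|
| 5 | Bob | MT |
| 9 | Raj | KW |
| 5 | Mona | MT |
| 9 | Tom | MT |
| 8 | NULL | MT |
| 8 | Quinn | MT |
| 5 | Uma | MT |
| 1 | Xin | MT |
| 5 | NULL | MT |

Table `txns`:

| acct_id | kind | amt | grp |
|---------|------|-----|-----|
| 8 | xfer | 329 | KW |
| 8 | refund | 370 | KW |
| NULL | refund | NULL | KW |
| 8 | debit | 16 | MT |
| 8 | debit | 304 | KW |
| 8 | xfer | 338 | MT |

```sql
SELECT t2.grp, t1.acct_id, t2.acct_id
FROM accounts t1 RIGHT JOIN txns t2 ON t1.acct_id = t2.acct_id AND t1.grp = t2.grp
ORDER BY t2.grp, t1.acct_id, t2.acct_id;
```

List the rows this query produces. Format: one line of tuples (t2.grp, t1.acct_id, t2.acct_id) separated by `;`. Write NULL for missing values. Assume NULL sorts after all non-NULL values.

RIGHT JOIN keeps every row from `txns`; unmatched rows get NULL for `accounts`'s columns.
Matching on t1.acct_id = t2.acct_id AND t1.grp = t2.grp. A NULL in a compared column never satisfies the condition.
Matched pairs: 4; unmatched t2 rows kept: 4.

(KW, NULL, 8); (KW, NULL, 8); (KW, NULL, 8); (KW, NULL, NULL); (MT, 8, 8); (MT, 8, 8); (MT, 8, 8); (MT, 8, 8)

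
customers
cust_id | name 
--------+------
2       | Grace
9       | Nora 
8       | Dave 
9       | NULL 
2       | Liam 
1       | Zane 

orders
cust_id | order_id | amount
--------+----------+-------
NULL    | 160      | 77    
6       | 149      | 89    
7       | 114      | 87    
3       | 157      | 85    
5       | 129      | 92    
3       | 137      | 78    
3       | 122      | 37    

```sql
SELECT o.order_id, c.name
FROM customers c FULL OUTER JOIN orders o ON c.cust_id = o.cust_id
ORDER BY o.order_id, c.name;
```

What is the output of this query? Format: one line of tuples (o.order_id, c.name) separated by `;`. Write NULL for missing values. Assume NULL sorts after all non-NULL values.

FULL OUTER JOIN keeps every row from both sides; unmatched rows get NULL for the other side's columns.
Matching on c.cust_id = o.cust_id. A NULL in a compared column never satisfies the condition.
- c (cust_id=2) has no partner → padded with NULL.
- c (cust_id=9) has no partner → padded with NULL.
- c (cust_id=8) has no partner → padded with NULL.
- c (cust_id=9) has no partner → padded with NULL.
- c (cust_id=2) has no partner → padded with NULL.
- c (cust_id=1) has no partner → padded with NULL.
- plus 7 unmatched o row(s), each kept with NULL c columns.

(114, NULL); (122, NULL); (129, NULL); (137, NULL); (149, NULL); (157, NULL); (160, NULL); (NULL, Dave); (NULL, Grace); (NULL, Liam); (NULL, Nora); (NULL, Zane); (NULL, NULL)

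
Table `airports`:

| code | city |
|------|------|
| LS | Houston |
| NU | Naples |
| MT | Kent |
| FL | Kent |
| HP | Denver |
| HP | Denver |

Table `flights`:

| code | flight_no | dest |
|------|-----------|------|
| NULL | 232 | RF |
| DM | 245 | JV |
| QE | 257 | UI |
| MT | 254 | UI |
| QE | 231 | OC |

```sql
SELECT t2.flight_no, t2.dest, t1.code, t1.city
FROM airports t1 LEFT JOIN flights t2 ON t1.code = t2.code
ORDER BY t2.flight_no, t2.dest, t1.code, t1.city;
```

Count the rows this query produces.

LEFT JOIN keeps every row from `airports`; unmatched rows get NULL for `flights`'s columns.
Matching on t1.code = t2.code. A NULL in a compared column never satisfies the condition.
- t1 row (code=LS): no match → kept, t2 columns NULL.
- t1 row (code=NU): no match → kept, t2 columns NULL.
- t1 row (code=MT): matches 1 t2 row(s) → 1 output row(s).
- t1 row (code=FL): no match → kept, t2 columns NULL.
- t1 row (code=HP): no match → kept, t2 columns NULL.
- t1 row (code=HP): no match → kept, t2 columns NULL.
Total: 1 matched + 5 padded = 6 rows.

6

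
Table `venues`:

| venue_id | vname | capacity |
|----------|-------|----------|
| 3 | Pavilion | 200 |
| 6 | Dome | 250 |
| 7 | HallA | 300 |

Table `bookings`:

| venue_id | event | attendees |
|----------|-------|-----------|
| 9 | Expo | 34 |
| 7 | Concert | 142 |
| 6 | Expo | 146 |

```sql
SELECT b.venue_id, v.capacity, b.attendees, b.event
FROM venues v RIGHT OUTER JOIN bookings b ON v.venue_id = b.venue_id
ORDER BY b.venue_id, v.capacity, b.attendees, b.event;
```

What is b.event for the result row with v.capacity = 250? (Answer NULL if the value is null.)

Expo

RIGHT JOIN keeps every row from `bookings`; unmatched rows get NULL for `venues`'s columns.
Matching on v.venue_id = b.venue_id.
- v[0] venue_id=3 → no match.
- v[1] venue_id=6 → 1 match(es) in b → 1 row(s).
- v[2] venue_id=7 → 1 match(es) in b → 1 row(s).
- plus 1 unmatched b row(s), each kept with NULL v columns.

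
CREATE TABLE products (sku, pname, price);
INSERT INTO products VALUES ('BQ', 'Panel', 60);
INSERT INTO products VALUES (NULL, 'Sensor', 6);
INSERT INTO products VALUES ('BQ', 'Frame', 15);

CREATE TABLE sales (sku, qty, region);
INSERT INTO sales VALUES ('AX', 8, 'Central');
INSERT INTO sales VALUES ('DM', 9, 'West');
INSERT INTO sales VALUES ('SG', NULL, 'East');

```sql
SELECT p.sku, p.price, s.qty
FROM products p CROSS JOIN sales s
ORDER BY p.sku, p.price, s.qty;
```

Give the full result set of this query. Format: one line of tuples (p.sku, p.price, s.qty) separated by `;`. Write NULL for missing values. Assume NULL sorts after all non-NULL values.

CROSS JOIN pairs every row of `products` with every row of `sales`: 3 × 3 = 9 rows.

(BQ, 15, 8); (BQ, 15, 9); (BQ, 15, NULL); (BQ, 60, 8); (BQ, 60, 9); (BQ, 60, NULL); (NULL, 6, 8); (NULL, 6, 9); (NULL, 6, NULL)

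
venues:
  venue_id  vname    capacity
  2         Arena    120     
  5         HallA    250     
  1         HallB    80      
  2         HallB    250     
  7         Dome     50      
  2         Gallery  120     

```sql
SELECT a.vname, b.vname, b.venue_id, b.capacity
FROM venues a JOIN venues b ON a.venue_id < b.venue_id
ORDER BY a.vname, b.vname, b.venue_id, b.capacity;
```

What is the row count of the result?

12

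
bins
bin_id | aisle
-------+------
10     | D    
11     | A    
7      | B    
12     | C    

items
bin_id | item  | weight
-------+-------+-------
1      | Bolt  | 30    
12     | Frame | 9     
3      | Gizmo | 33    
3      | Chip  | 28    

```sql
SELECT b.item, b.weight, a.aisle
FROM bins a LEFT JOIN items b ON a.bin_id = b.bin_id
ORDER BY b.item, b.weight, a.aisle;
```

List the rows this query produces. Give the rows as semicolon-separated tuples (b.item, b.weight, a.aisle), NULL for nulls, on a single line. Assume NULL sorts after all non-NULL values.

(Frame, 9, C); (NULL, NULL, A); (NULL, NULL, B); (NULL, NULL, D)

LEFT JOIN keeps every row from `bins`; unmatched rows get NULL for `items`'s columns.
Matching on a.bin_id = b.bin_id.
- a row (bin_id=10): no match → kept, b columns NULL.
- a row (bin_id=11): no match → kept, b columns NULL.
- a row (bin_id=7): no match → kept, b columns NULL.
- a row (bin_id=12): matches 1 b row(s) → 1 output row(s).
After projecting and ordering:
b.item | b.weight | a.aisle
Frame | 9 | C
NULL | NULL | A
NULL | NULL | B
NULL | NULL | D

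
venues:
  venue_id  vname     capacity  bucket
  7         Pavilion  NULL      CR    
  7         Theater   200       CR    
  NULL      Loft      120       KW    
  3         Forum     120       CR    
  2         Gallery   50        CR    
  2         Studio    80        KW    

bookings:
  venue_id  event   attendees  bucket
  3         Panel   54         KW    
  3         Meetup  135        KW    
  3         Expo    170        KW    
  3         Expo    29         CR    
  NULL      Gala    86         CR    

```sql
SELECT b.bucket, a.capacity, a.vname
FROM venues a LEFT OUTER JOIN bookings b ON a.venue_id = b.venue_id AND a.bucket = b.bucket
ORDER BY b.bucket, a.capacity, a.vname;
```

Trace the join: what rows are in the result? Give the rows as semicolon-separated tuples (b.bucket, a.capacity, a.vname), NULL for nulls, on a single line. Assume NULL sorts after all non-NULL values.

(CR, 120, Forum); (NULL, 50, Gallery); (NULL, 80, Studio); (NULL, 120, Loft); (NULL, 200, Theater); (NULL, NULL, Pavilion)

LEFT JOIN keeps every row from `venues`; unmatched rows get NULL for `bookings`'s columns.
Matching on a.venue_id = b.venue_id AND a.bucket = b.bucket. A NULL in a compared column never satisfies the condition.
Matched pairs: 1; unmatched a rows kept: 5.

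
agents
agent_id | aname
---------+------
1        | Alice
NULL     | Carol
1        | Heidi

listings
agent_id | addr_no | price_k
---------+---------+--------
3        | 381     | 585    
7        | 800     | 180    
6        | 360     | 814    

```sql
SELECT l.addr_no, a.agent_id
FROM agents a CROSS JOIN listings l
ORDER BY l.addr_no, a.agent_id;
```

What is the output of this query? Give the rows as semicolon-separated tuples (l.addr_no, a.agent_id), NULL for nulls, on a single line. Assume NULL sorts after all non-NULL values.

(360, 1); (360, 1); (360, NULL); (381, 1); (381, 1); (381, NULL); (800, 1); (800, 1); (800, NULL)

CROSS JOIN pairs every row of `agents` with every row of `listings`: 3 × 3 = 9 rows.
After projecting and ordering:
l.addr_no | a.agent_id
360 | 1
360 | 1
360 | NULL
381 | 1
381 | 1
381 | NULL
800 | 1
800 | 1
800 | NULL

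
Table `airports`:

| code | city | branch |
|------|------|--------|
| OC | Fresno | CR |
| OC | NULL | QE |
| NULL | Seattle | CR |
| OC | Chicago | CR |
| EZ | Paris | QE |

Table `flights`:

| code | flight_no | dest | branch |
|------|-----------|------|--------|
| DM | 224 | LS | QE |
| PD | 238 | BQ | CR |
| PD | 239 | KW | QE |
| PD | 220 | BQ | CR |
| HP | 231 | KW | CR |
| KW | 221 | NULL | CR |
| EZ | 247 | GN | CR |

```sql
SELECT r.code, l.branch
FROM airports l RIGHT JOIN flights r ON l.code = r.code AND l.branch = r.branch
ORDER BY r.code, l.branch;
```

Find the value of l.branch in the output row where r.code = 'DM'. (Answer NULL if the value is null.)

RIGHT JOIN keeps every row from `flights`; unmatched rows get NULL for `airports`'s columns.
Matching on l.code = r.code AND l.branch = r.branch. A NULL in a compared column never satisfies the condition.
- code=OC, branch=CR: no matching r row.
- code=OC, branch=QE: no matching r row.
- code=NULL, branch=CR: no matching r row.
- code=OC, branch=CR: no matching r row.
- code=EZ, branch=QE: no matching r row.
- 7 r row(s) had no l match → kept, l columns NULL.

NULL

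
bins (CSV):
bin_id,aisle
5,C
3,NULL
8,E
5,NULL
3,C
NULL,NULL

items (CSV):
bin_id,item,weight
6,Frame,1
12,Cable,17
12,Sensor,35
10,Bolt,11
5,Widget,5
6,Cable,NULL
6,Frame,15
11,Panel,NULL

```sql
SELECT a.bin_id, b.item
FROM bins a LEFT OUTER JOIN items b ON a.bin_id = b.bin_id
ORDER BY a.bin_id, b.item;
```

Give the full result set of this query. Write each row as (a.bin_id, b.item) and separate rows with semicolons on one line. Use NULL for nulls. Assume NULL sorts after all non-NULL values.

(3, NULL); (3, NULL); (5, Widget); (5, Widget); (8, NULL); (NULL, NULL)

LEFT JOIN keeps every row from `bins`; unmatched rows get NULL for `items`'s columns.
Matching on a.bin_id = b.bin_id. A NULL in a compared column never satisfies the condition.
Matched pairs: 2; unmatched a rows kept: 4.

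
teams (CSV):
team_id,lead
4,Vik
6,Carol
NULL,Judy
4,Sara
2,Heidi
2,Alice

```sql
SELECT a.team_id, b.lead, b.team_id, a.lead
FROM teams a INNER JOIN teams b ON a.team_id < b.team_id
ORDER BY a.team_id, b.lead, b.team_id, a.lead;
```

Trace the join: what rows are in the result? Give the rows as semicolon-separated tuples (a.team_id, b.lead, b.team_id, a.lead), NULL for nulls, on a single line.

INNER JOIN keeps only pairs where the ON condition holds.
Matching on a.team_id < b.team_id. A NULL in a compared column never satisfies the condition.
- team_id=4: 1 matching b row(s), so 1 row(s) emitted.
- team_id=6: no matching b row, dropped.
- team_id=NULL: no matching b row, dropped.
- team_id=4: 1 matching b row(s), so 1 row(s) emitted.
- team_id=2: 3 matching b row(s), so 3 row(s) emitted.
- team_id=2: 3 matching b row(s), so 3 row(s) emitted.
After projecting and ordering:
a.team_id | b.lead | b.team_id | a.lead
2 | Carol | 6 | Alice
2 | Carol | 6 | Heidi
2 | Sara | 4 | Alice
2 | Sara | 4 | Heidi
2 | Vik | 4 | Alice
2 | Vik | 4 | Heidi
4 | Carol | 6 | Sara
4 | Carol | 6 | Vik

(2, Carol, 6, Alice); (2, Carol, 6, Heidi); (2, Sara, 4, Alice); (2, Sara, 4, Heidi); (2, Vik, 4, Alice); (2, Vik, 4, Heidi); (4, Carol, 6, Sara); (4, Carol, 6, Vik)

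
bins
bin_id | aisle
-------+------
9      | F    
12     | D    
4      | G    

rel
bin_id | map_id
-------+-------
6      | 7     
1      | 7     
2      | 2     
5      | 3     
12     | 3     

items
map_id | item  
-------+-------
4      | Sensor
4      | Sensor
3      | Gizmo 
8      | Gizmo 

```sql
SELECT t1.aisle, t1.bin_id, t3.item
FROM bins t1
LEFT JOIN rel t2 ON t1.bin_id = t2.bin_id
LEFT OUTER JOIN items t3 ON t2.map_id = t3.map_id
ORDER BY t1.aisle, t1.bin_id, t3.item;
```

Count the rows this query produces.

Joins associate left-to-right: bins LEFT JOIN rel on bin_id gives 3 intermediate row(s).
Then LEFT JOIN `items t3` on map_id: each of those 3 rows is kept; rows whose t2.map_id has no match in t3 get NULL for t3's columns.
Result: 3 row(s).

3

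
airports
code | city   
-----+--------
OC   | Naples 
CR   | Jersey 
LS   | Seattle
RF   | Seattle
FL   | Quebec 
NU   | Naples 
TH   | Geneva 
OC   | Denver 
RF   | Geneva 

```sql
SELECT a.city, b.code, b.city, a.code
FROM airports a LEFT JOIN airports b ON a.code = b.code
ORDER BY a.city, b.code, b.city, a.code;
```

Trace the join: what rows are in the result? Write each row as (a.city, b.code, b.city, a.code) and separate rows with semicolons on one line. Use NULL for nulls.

LEFT JOIN keeps every row from `airports a`; unmatched rows get NULL for `airports b`'s columns.
Matching on a.code = b.code.
Matched pairs: 13; unmatched a rows kept: 0.

(Denver, OC, Denver, OC); (Denver, OC, Naples, OC); (Geneva, RF, Geneva, RF); (Geneva, RF, Seattle, RF); (Geneva, TH, Geneva, TH); (Jersey, CR, Jersey, CR); (Naples, NU, Naples, NU); (Naples, OC, Denver, OC); (Naples, OC, Naples, OC); (Quebec, FL, Quebec, FL); (Seattle, LS, Seattle, LS); (Seattle, RF, Geneva, RF); (Seattle, RF, Seattle, RF)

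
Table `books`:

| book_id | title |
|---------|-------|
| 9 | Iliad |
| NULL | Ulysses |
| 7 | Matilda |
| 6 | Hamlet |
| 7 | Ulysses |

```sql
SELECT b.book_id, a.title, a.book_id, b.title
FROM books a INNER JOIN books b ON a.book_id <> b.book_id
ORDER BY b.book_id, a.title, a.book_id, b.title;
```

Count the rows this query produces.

INNER JOIN keeps only pairs where the ON condition holds.
Matching on a.book_id <> b.book_id. A NULL in a compared column never satisfies the condition.
- a row (book_id=9): matches 3 b row(s) → 3 output row(s).
- a row (book_id=NULL): no match → dropped.
- a row (book_id=7): matches 2 b row(s) → 2 output row(s).
- a row (book_id=6): matches 3 b row(s) → 3 output row(s).
- a row (book_id=7): matches 2 b row(s) → 2 output row(s).
Total: 10 rows.

10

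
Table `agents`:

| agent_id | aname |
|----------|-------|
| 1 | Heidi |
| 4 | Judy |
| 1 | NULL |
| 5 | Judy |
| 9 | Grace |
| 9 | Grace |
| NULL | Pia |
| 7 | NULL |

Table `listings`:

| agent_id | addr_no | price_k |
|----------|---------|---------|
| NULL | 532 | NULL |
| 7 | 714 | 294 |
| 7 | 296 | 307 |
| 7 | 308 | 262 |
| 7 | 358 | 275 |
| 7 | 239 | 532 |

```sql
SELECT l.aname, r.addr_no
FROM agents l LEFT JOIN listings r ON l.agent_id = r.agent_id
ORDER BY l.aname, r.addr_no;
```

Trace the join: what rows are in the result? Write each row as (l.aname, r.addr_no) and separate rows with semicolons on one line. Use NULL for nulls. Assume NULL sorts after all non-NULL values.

LEFT JOIN keeps every row from `agents`; unmatched rows get NULL for `listings`'s columns.
Matching on l.agent_id = r.agent_id. A NULL in a compared column never satisfies the condition.
- l[0] agent_id=1 → no match; kept with NULLs on the r side.
- l[1] agent_id=4 → no match; kept with NULLs on the r side.
- l[2] agent_id=1 → no match; kept with NULLs on the r side.
- l[3] agent_id=5 → no match; kept with NULLs on the r side.
- l[4] agent_id=9 → no match; kept with NULLs on the r side.
- l[5] agent_id=9 → no match; kept with NULLs on the r side.
- l[6] agent_id=NULL → no match; kept with NULLs on the r side.
- l[7] agent_id=7 → 5 match(es) in r → 5 row(s).

(Grace, NULL); (Grace, NULL); (Heidi, NULL); (Judy, NULL); (Judy, NULL); (Pia, NULL); (NULL, 239); (NULL, 296); (NULL, 308); (NULL, 358); (NULL, 714); (NULL, NULL)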